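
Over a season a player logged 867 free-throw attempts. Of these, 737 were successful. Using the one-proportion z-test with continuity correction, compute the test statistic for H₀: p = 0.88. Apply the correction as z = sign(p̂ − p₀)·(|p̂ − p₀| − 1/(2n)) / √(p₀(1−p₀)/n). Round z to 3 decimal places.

Sample proportion p̂ = 737/867 = 0.85006. p̂ − p₀ = -0.029942.
Continuity correction 1/(2n) = 1/1734 = 0.000577.
Corrected numerator: |-0.029942| − 0.000577 = 0.029365.
Under H₀, SE = √(p₀(1−p₀)/n) = √(0.88·0.12/867) = √0.000121799 = 0.011036.
z = (−)0.029365/0.011036 = -2.661.

z = -2.661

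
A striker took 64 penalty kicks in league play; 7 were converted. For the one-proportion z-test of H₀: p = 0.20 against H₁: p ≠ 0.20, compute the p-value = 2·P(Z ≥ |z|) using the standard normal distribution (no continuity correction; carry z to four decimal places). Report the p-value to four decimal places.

The sample proportion is 7/64 = 0.10938.
Null standard error: √(0.20·0.80/64) = √0.002500000 = 0.050000.
z = (p̂ − p₀)/SE = (7/64 − 0.20)/0.050000 ≈ -1.8125.
p-value = 2·P(Z ≥ |z|) with z = -1.8125 → 0.0699.

p-value = 0.0699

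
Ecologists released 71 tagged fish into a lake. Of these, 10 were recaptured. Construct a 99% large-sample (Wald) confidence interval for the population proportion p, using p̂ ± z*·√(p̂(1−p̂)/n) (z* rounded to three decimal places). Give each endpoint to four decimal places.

The sample proportion is 10/71 = 0.14085.
Standard error of p̂: √(0.121008/71) = √0.001704334 = 0.041284.
The 99% critical value is z* = 2.576.
Margin of error: 2.576 × 0.041284 = 0.10635.
CI: 0.14085 ± 0.10635 = (0.0345, 0.2472).

(0.0345, 0.2472)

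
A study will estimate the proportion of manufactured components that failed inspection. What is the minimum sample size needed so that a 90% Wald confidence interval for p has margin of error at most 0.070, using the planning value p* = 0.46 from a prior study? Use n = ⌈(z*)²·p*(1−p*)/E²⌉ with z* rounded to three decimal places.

For 90% confidence, z* = 1.645.
p*(1−p*) = 0.2484.
(z*)²·p*(1−p*)/E² = 2.706025·0.2484/0.004900 = 137.179.
⌈137.179⌉ = 138.

n = 138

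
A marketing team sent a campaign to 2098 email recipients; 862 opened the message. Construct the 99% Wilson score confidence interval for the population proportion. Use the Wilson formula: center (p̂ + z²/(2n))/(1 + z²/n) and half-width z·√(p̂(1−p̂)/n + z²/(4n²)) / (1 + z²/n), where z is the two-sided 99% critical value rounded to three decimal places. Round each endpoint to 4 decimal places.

p̂ = 862/2098 = 0.41087; z = 2.576, so z² = 6.635776.
1 + z²/n = 1.003163.
Center = (0.41087 + 0.001581)/1.003163 = 0.41115.
Radicand: p̂(1−p̂)/n + z²/(4n²) = 0.000115374 + 0.000000377 = 0.000115751.
Half-width = 2.576·√0.000115751/1.003163 = 0.02763.
So the interval runs from 0.3835 to 0.4388.

(0.3835, 0.4388)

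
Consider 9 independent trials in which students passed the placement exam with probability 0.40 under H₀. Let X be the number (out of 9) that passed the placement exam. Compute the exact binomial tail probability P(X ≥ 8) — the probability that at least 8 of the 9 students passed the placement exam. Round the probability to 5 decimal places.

P = 0.00380

X is binomial with n = 9 and p = 0.40.
P(X ≥ 8) = C(9,8)·0.40^8·0.60^1 + C(9,9)·0.40^9·0.60^0.
= 0.003539 + 0.000262 = 0.00380.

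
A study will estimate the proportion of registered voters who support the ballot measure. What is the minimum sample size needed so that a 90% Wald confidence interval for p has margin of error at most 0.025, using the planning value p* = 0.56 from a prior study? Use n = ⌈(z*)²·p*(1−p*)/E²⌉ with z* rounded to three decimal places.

n = 1067

The 90% critical value is z* = 1.645.
p*(1−p*) = 0.56·0.44 = 0.2464.
(z*)²·p*(1−p*)/E² = 2.706025·0.2464/0.000625 = 1066.823.
Rounding up, n = 1067.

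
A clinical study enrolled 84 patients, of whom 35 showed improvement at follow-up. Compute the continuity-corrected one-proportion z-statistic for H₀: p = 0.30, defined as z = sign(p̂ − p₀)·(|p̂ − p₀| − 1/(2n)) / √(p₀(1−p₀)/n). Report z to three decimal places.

z = 2.214

p̂ = 35/84 = 0.41667. p̂ − p₀ = 0.116667.
Continuity correction 1/(2n) = 1/168 = 0.005952.
Corrected numerator: |0.116667| − 0.005952 = 0.110715.
Null standard error: √(0.30·0.70/84) = √0.002500000 = 0.050000.
z = (+)0.110715/0.050000 = 2.214.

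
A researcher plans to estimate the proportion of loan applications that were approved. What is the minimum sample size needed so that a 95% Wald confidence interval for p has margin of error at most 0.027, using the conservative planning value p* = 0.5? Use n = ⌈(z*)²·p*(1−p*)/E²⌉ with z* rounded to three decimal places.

n = 1318

z* = 1.960 at the 95% level.
p*(1−p*) = 0.2500.
(z*)²·p*(1−p*)/E² = 3.841600·0.2500/0.000729 = 1317.421.
Rounding up, n = 1318.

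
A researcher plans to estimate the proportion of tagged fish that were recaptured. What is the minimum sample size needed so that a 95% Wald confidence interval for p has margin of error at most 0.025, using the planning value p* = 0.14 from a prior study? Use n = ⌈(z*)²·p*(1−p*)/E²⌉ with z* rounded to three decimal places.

n = 741

The 95% critical value is z* = 1.960.
p*(1−p*) = 0.1204.
(z*)²·p*(1−p*)/E² = 3.841600·0.1204/0.000625 = 740.046.
⌈740.046⌉ = 741.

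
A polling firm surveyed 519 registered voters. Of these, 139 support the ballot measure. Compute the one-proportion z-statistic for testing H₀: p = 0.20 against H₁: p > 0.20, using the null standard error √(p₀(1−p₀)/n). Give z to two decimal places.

p̂ = 139/519 = 0.26782.
Under H₀, SE = √(p₀(1−p₀)/n) = √(0.20·0.80/519) = √0.000308285 = 0.017558.
z = (p̂ − p₀)/SE = (0.26782 − 0.20)/0.017558 = 3.86.

z = 3.86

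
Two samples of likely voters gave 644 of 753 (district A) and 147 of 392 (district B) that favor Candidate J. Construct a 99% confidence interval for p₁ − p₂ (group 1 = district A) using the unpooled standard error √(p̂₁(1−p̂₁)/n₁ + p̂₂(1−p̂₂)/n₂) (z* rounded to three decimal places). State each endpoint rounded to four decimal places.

(0.4091, 0.5514)

p̂₁ = 644/753 = 0.85525, p̂₂ = 147/392 = 0.37500; p̂₁ − p̂₂ = 0.48025.
SE = √(0.000164410 + 0.000597895) = √0.000762305 = 0.027610.
The 99% critical value is z* = 2.576. Margin of error = 0.07112.
CI: 0.48025 ± 0.07112 = (0.4091, 0.5514).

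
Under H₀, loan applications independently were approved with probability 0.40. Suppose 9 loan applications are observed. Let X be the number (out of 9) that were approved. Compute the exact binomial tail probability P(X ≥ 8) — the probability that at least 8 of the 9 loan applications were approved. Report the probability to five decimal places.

X is binomial with n = 9 and p = 0.40.
P(X ≥ 8) = C(9,8)·0.40^8·0.60^1 + C(9,9)·0.40^9·0.60^0.
= 0.003539 + 0.000262 = 0.00380.

P = 0.00380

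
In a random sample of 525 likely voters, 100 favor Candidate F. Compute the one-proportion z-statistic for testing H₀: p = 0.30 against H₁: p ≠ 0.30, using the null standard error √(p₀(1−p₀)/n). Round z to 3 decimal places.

z = -5.476

The sample proportion is 100/525 = 0.19048.
Null standard error: √(0.30·0.70/525) = √0.000400000 = 0.020000.
Test statistic: z = -0.10952/0.020000 = -5.476.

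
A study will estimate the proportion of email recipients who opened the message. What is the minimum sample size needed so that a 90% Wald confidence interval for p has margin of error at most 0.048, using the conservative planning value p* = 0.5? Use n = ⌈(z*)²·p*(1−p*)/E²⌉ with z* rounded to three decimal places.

For 90% confidence, z* = 1.645.
p*(1−p*) = 0.2500.
(z*)²·p*(1−p*)/E² = 2.706025·0.2500/0.002304 = 293.623.
⌈293.623⌉ = 294.

n = 294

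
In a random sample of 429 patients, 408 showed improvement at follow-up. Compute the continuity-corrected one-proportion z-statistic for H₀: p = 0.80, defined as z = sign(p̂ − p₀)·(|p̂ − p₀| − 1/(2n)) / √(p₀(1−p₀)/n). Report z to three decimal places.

Sample proportion p̂ = 408/429 = 0.95105. p̂ − p₀ = 0.151049.
Continuity correction 1/(2n) = 1/858 = 0.001166.
Corrected numerator: |0.151049| − 0.001166 = 0.149883.
Under H₀, SE = √(p₀(1−p₀)/n) = √(0.80·0.20/429) = √0.000372960 = 0.019312.
z = (+)0.149883/0.019312 = 7.761.

z = 7.761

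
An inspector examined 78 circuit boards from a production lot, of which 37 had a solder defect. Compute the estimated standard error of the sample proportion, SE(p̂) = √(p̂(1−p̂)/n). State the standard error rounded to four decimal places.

With x = 37 successes in n = 78, p̂ = 0.47436.
p̂(1−p̂) = 0.47436·0.52564 = 0.249343.
SE = √(0.249343/78) = √0.003196705 = 0.0565.

SE = 0.0565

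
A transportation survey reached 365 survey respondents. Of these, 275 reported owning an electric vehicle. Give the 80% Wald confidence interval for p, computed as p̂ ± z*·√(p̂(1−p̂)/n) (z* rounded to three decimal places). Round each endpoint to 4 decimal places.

(0.7245, 0.7823)

With x = 275 successes in n = 365, p̂ = 0.75342.
SE(p̂) = √(0.75342·0.24658/365) = 0.022560.
For 80% confidence, z* = 1.282.
Margin of error: 1.282 × 0.022560 = 0.02892.
So the interval runs from 0.7245 to 0.7823.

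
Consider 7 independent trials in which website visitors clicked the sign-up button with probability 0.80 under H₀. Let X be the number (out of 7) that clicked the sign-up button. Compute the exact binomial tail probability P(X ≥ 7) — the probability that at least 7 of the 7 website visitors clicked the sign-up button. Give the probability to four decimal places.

P = 0.2097

X ~ Binomial(n=7, p=0.80).
P(X ≥ 7) = C(7,7)·0.80^7·0.20^0.
= 0.209715 = 0.2097.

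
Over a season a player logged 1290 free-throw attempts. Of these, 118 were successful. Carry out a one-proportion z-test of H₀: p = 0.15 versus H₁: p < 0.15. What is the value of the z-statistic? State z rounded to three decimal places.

Sample proportion p̂ = 118/1290 = 0.09147.
Null standard error: √(0.15·0.85/1290) = √0.000098837 = 0.009942.
z = (0.09147 − 0.15)/0.009942 = -0.05853/0.009942 = -5.887.

z = -5.887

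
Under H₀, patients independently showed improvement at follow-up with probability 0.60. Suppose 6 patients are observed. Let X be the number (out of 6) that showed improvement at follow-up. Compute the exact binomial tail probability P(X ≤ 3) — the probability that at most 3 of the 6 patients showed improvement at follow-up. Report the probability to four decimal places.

P = 0.4557

X ~ Binomial(n=6, p=0.60).
P(X ≤ 3) = C(6,0)·0.60^0·0.40^6 + C(6,1)·0.60^1·0.40^5 + C(6,2)·0.60^2·0.40^4 + C(6,3)·0.60^3·0.40^3.
= 0.004096 + 0.036864 + 0.138240 + 0.276480 = 0.4557.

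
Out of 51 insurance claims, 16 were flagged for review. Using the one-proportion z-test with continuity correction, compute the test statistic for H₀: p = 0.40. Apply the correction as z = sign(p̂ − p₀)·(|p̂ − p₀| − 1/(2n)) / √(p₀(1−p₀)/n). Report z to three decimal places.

z = -1.115

p̂ = 16/51 = 0.31373. p̂ − p₀ = -0.086275.
1/(2n) = 0.009804.
Corrected numerator: |-0.086275| − 0.009804 = 0.076471.
Null standard error: √(0.40·0.60/51) = √0.004705882 = 0.068599.
z = (−)0.076471/0.068599 = -1.115.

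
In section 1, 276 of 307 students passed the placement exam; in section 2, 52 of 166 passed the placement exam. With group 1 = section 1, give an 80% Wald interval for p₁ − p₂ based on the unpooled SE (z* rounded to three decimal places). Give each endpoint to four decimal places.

p̂₁ = 0.89902, p̂₂ = 0.31325, so the observed difference is 0.58577.
SE = √(0.000295703 + 0.001295937) = √0.001591640 = 0.039895.
The 80% critical value is z* = 1.282. Margin of error = 0.05115.
CI: 0.58577 ± 0.05115 = (0.5346, 0.6369).

(0.5346, 0.6369)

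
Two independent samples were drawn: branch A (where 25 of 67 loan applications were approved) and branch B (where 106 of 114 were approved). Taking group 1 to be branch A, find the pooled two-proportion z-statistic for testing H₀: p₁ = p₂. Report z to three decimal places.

Sample proportions: p̂₁ = 25/67 = 0.37313 and p̂₂ = 106/114 = 0.92982.
Pooled p̂ = (25+106)/(67+114) = 131/181 = 0.72376.
SE = √[p̂(1−p̂)(1/n₁+1/n₂)] = √[0.72376·0.27624·(1/67+1/114)] ≈ 0.068832.
z = (p̂₁ − p̂₂)/SE = (0.37313 − 0.92982)/0.068832 = -0.55669/0.068832 = -8.088.

z = -8.088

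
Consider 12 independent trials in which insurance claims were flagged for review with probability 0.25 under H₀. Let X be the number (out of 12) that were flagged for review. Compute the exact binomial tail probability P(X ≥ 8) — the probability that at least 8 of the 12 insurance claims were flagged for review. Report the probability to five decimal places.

X is binomial with n = 12 and p = 0.25.
P(X ≥ 8) = Σ_{j=8}^{12} C(12,j)·0.25^j·0.75^{12−j}.
= 0.002390 + 0.000354 + 0.000035 + 0.000002 + 0.000000 = 0.00278.

P = 0.00278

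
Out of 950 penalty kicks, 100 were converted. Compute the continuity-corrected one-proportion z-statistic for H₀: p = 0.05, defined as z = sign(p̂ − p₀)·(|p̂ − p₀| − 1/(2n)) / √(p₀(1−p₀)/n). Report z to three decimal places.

z = 7.741

p̂ = 100/950 = 0.10526. p̂ − p₀ = 0.055263.
1/(2n) = 0.000526.
Corrected numerator: |0.055263| − 0.000526 = 0.054737.
Null standard error: √(0.05·0.95/950) = √0.000050000 = 0.007071.
z = (+)0.054737/0.007071 = 7.741.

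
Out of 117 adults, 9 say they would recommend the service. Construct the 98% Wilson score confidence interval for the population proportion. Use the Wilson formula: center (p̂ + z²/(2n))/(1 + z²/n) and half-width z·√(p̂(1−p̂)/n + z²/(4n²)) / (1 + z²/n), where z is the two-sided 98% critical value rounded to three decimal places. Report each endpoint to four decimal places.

(0.0366, 0.1547)

Here p̂ = 9/117 = 0.07692 and z = 2.326 (z² = 5.410276).
1 + z²/n = 1.046242.
Center = (0.07692 + 0.023121)/1.046242 = 0.09562.
Radicand: p̂(1−p̂)/n + z²/(4n²) = 0.000606888 + 0.000098807 = 0.000705695.
Half-width = z·√(radicand)/denom = 2.326·0.026565/1.046242 = 0.05906.
Interval: 0.09562 ± 0.05906 → (0.0366, 0.1547).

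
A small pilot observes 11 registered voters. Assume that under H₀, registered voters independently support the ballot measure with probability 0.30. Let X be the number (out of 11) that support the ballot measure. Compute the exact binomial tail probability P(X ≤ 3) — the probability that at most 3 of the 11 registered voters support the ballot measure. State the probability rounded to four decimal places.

P = 0.5696

X is binomial with n = 11 and p = 0.30.
P(X ≤ 3) = C(11,0)·0.30^0·0.70^11 + C(11,1)·0.30^1·0.70^10 + C(11,2)·0.30^2·0.70^9 + C(11,3)·0.30^3·0.70^8.
= 0.019773 + 0.093217 + 0.199750 + 0.256822 = 0.5696.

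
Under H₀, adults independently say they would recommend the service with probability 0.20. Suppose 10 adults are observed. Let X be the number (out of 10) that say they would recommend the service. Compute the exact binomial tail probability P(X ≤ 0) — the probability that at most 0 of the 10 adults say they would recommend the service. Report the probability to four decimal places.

P = 0.1074

X is binomial with n = 10 and p = 0.20.
P(X ≤ 0) = C(10,0)·0.20^0·0.80^10.
= 0.107374 = 0.1074.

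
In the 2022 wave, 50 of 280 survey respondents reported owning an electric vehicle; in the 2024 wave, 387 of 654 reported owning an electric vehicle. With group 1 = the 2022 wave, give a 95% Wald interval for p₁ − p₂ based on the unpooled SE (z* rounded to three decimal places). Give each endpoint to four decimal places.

(-0.4718, -0.3546)

p̂₁ = 0.17857, p̂₂ = 0.59174, so the observed difference is -0.41317.
SE = √(0.000523870 + 0.000369393) = √0.000893263 = 0.029888.
The 95% critical value is z* = 1.960. Margin of error = 0.05858.
Interval: -0.41317 ± 0.05858 → (-0.4718, -0.3546).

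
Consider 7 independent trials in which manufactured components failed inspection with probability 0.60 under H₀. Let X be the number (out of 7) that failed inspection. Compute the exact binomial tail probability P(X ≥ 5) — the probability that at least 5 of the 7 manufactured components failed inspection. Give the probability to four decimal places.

P = 0.4199

X ~ Binomial(n=7, p=0.60).
P(X ≥ 5) = C(7,5)·0.60^5·0.40^2 + C(7,6)·0.60^6·0.40^1 + C(7,7)·0.60^7·0.40^0.
= 0.261274 + 0.130637 + 0.027994 = 0.4199.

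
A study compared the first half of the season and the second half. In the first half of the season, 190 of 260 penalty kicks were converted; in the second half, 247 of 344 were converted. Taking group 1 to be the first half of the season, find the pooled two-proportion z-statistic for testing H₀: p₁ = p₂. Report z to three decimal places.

p̂₁ = 190/260 = 0.73077, p̂₂ = 247/344 = 0.71802.
Pooling: p̂ = 437/604 = 0.72351.
Pooled SE = √[0.2000433·0.00675313] ≈ 0.036755.
z = (p̂₁ − p̂₂)/SE = (0.73077 − 0.71802)/0.036755 = 0.01275/0.036755 = 0.347.

z = 0.347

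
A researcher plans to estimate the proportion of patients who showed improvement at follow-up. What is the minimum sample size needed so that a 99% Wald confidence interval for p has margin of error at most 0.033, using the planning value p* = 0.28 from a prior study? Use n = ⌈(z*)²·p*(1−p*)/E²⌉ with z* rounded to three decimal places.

z* = 2.576 at the 99% level.
p*(1−p*) = 0.2016.
Required n before rounding: 6.635776 × 0.2016 / 0.033² = 1228.441.
⌈1228.441⌉ = 1229.

n = 1229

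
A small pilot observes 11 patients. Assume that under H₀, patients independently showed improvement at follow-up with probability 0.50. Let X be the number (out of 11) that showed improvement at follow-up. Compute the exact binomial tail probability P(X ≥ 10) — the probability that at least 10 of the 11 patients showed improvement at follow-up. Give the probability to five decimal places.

P = 0.00586

X is binomial with n = 11 and p = 0.50.
P(X ≥ 10) = C(11,10)·0.50^10·0.50^1 + C(11,11)·0.50^11·0.50^0.
= 0.005371 + 0.000488 = 0.00586.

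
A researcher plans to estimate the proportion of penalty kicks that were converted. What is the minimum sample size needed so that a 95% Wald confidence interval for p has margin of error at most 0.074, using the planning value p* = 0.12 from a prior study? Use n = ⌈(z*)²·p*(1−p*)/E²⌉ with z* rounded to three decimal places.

The 95% critical value is z* = 1.960.
p*(1−p*) = 0.1056.
(z*)²·p*(1−p*)/E² = 3.841600·0.1056/0.005476 = 74.082.
⌈74.082⌉ = 75.

n = 75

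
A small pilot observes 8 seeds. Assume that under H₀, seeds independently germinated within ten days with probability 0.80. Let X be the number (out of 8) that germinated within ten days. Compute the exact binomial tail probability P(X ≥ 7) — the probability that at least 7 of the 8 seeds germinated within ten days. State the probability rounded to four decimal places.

P = 0.5033

X is binomial with n = 8 and p = 0.80.
P(X ≥ 7) = C(8,7)·0.80^7·0.20^1 + C(8,8)·0.80^8·0.20^0.
= 0.335544 + 0.167772 = 0.5033.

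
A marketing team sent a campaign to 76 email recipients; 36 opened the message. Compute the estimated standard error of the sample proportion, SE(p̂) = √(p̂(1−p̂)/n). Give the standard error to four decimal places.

The sample proportion is 36/76 = 0.47368.
p̂(1−p̂) = 0.249307.
Dividing by n and taking the root: √0.003280355 = 0.0573.

SE = 0.0573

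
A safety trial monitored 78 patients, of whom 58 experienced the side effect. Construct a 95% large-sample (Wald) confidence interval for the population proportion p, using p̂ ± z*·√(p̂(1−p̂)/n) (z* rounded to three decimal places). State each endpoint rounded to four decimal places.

(0.6467, 0.8405)

Sample proportion p̂ = 58/78 = 0.74359.
Standard error of p̂: √(0.190664/78) = √0.002444411 = 0.049441.
z* = 1.960 at the 95% level.
Margin = 1.960·0.049441 = 0.09690.
CI: 0.74359 ± 0.09690 = (0.6467, 0.8405).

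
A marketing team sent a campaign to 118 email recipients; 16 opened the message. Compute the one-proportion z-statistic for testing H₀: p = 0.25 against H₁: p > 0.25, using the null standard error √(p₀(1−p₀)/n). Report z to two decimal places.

The sample proportion is 16/118 = 0.13559.
Under H₀, SE = √(p₀(1−p₀)/n) = √(0.25·0.75/118) = √0.001588983 = 0.039862.
z = (p̂ − p₀)/SE = (0.13559 − 0.25)/0.039862 = -2.87.

z = -2.87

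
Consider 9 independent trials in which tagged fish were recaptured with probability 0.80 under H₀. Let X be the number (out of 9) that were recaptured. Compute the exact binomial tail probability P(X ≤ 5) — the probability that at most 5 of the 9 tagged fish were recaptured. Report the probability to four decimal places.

X is binomial with n = 9 and p = 0.80.
P(X ≤ 5) = Σ_{j=0}^{5} C(9,j)·0.80^j·0.20^{9−j}.
= 0.000001 + 0.000018 + 0.000295 + 0.002753 + 0.016515 + 0.066060 = 0.0856.

P = 0.0856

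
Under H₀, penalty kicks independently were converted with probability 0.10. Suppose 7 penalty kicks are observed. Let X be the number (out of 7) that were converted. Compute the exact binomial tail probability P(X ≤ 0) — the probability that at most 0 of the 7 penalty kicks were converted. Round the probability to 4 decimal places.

P = 0.4783

X is binomial with n = 7 and p = 0.10.
P(X ≤ 0) = C(7,0)·0.10^0·0.90^7.
= 0.478297 = 0.4783.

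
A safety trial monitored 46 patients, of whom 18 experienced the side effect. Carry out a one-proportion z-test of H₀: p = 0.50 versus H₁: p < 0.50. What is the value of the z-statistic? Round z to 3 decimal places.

z = -1.474

The sample proportion is 18/46 = 0.39130.
Null standard error: √(0.50·0.50/46) = √0.005434783 = 0.073721.
z = (0.39130 − 0.50)/0.073721 = -0.10870/0.073721 = -1.474.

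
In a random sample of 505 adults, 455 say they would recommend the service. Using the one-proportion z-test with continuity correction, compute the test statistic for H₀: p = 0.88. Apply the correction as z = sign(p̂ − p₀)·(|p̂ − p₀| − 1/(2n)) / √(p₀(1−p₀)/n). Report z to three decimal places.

z = 1.383

Sample proportion p̂ = 455/505 = 0.90099. p̂ − p₀ = 0.020990.
1/(2n) = 0.000990.
Corrected numerator: |0.020990| − 0.000990 = 0.020000.
Null standard error: √(0.88·0.12/505) = √0.000209109 = 0.014461.
z = (+)0.020000/0.014461 = 1.383.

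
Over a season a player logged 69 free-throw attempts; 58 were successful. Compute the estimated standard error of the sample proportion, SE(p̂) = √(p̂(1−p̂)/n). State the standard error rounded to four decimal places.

Sample proportion p̂ = 58/69 = 0.84058.
p̂(1−p̂) = 0.84058·0.15942 = 0.134005.
SE = √(0.134005/69) = 0.0441.

SE = 0.0441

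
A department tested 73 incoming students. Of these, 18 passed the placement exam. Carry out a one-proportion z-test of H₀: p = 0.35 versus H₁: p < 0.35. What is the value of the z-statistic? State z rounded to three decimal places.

The sample proportion is 18/73 = 0.24658.
Null standard error: √(0.35·0.65/73) = √0.003116438 = 0.055825.
z = (0.24658 − 0.35)/0.055825 = -0.10342/0.055825 = -1.853.

z = -1.853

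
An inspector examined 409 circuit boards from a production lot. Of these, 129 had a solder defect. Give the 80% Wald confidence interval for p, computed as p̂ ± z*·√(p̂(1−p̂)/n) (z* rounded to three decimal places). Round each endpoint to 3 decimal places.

(0.286, 0.345)

Sample proportion p̂ = 129/409 = 0.31540.
Standard error of p̂: √(0.215924/409) = √0.000527932 = 0.022977.
The 80% critical value is z* = 1.282.
Margin of error: 1.282 × 0.022977 = 0.02946.
So the interval runs from 0.286 to 0.345.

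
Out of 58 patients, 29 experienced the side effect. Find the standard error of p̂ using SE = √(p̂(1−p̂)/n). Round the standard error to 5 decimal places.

SE = 0.06565

Sample proportion p̂ = 29/58 = 0.50000.
p̂(1−p̂) = 0.50000·0.50000 = 0.250000.
SE = √(0.250000/58) = 0.06565.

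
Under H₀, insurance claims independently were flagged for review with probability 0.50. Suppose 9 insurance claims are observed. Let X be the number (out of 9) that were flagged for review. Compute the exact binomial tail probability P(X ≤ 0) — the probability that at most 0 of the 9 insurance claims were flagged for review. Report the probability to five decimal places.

X is binomial with n = 9 and p = 0.50.
P(X ≤ 0) = C(9,0)·0.50^0·0.50^9.
= 0.001953 = 0.00195.

P = 0.00195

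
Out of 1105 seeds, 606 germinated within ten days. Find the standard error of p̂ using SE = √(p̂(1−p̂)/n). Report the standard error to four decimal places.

p̂ = 606/1105 = 0.54842.
p̂(1−p̂) = 0.54842·0.45158 = 0.247656.
SE = √(0.247656/1105) = √0.000224123 = 0.0150.

SE = 0.0150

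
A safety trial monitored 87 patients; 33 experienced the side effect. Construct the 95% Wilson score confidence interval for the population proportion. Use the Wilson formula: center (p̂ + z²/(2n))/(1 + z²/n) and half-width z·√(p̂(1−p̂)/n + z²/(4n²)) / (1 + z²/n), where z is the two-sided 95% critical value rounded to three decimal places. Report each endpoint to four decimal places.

Here p̂ = 33/87 = 0.37931 and z = 1.960 (z² = 3.841600).
1 + z²/n = 1.044156.
Center = (0.37931 + 0.022078)/1.044156 = 0.38441.
Radicand: p̂(1−p̂)/n + z²/(4n²) = 0.002706138 + 0.000126886 = 0.002833024.
Half-width = 1.960·√0.002833024/1.044156 = 0.09991.
Interval: 0.38441 ± 0.09991 → (0.2845, 0.4843).

(0.2845, 0.4843)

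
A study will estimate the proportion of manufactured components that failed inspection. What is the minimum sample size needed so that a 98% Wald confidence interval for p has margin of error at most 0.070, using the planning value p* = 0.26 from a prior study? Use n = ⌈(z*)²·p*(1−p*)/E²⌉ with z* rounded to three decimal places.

n = 213

The 98% critical value is z* = 2.326.
p*(1−p*) = 0.1924.
(z*)²·p*(1−p*)/E² = 5.410276·0.1924/0.004900 = 212.436.
⌈212.436⌉ = 213.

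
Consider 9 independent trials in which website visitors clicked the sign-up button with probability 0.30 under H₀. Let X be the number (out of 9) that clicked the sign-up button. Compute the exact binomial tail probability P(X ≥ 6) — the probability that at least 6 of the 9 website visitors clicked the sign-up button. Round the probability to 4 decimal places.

X ~ Binomial(n=9, p=0.30).
P(X ≥ 6) = C(9,6)·0.30^6·0.70^3 + C(9,7)·0.30^7·0.70^2 + C(9,8)·0.30^8·0.70^1 + C(9,9)·0.30^9·0.70^0.
= 0.021004 + 0.003858 + 0.000413 + 0.000020 = 0.0253.

P = 0.0253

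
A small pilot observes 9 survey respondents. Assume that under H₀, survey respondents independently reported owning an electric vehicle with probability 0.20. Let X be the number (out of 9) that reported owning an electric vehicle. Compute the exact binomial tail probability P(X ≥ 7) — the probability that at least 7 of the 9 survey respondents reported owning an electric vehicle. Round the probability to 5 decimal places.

X is binomial with n = 9 and p = 0.20.
P(X ≥ 7) = C(9,7)·0.20^7·0.80^2 + C(9,8)·0.20^8·0.80^1 + C(9,9)·0.20^9·0.80^0.
= 0.000295 + 0.000018 + 0.000001 = 0.00031.

P = 0.00031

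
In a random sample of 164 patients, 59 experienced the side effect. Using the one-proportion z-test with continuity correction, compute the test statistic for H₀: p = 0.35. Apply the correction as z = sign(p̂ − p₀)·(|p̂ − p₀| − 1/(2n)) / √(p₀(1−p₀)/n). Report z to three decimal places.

z = 0.180

The sample proportion is 59/164 = 0.35976. p̂ − p₀ = 0.009756.
1/(2n) = 0.003049.
Corrected numerator: |0.009756| − 0.003049 = 0.006707.
SE₀ = √(0.35·0.65/164) = 0.037245.
z = +0.006707/0.037245 = 0.180.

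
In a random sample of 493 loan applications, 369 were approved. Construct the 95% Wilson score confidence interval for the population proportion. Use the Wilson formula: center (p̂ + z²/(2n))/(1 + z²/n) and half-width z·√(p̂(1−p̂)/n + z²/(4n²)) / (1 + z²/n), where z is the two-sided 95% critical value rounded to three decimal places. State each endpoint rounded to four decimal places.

(0.7084, 0.7848)

Here p̂ = 369/493 = 0.74848 and z = 1.960 (z² = 3.841600).
1 + z²/n = 1.007792.
Center = (0.74848 + 0.003896)/1.007792 = 0.74656.
Radicand: p̂(1−p̂)/n + z²/(4n²) = 0.000381863 + 0.000003951 = 0.000385814.
Half-width = z·√(radicand)/denom = 1.960·0.019642/1.007792 = 0.03820.
Interval: 0.74656 ± 0.03820 → (0.7084, 0.7848).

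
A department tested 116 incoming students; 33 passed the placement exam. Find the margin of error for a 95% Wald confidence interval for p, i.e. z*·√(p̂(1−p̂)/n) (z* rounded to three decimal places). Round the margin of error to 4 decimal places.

ME = 0.0821

The sample proportion is 33/116 = 0.28448.
SE(p̂) = √(0.28448·0.71552/116) = 0.041890.
z* = 1.960 at the 95% level.
So ME = 0.0821.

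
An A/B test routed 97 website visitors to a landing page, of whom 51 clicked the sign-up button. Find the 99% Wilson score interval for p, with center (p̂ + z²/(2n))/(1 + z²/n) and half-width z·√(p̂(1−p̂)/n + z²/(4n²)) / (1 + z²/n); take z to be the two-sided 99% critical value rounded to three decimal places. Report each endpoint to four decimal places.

p̂ = 51/97 = 0.52577; z = 2.576, so z² = 6.635776.
Denominator 1 + z²/n = 1 + 6.635776/97 = 1.068410.
Center = (0.52577 + 0.034205)/1.068410 = 0.52412.
Radicand: p̂(1−p̂)/n + z²/(4n²) = 0.002570472 + 0.000176315 = 0.002746787.
Half-width = 2.576·√0.002746787/1.068410 = 0.12636.
So the interval runs from 0.3978 to 0.6505.

(0.3978, 0.6505)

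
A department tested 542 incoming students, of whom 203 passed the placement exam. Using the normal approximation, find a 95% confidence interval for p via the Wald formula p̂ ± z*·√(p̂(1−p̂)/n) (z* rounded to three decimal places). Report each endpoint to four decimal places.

With x = 203 successes in n = 542, p̂ = 0.37454.
SE(p̂) = √(0.37454·0.62546/542) = 0.020790.
z* = 1.960 at the 95% level.
Margin = 1.960·0.020790 = 0.04075.
Interval: 0.37454 ± 0.04075 → (0.3338, 0.4153).

(0.3338, 0.4153)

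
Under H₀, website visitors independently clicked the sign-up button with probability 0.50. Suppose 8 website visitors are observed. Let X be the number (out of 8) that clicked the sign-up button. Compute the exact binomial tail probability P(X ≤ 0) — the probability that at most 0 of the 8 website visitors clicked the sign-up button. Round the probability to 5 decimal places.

P = 0.00391

X ~ Binomial(n=8, p=0.50).
P(X ≤ 0) = C(8,0)·0.50^0·0.50^8.
= 0.003906 = 0.00391.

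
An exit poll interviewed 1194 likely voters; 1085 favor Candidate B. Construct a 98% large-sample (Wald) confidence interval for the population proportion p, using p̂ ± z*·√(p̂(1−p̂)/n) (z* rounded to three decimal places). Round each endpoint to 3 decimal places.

The sample proportion is 1085/1194 = 0.90871.
Standard error of p̂: √(0.082956/1194) = √0.000069477 = 0.008335.
For 98% confidence, z* = 2.326.
Margin of error: 2.326 × 0.008335 = 0.01939.
So the interval runs from 0.889 to 0.928.

(0.889, 0.928)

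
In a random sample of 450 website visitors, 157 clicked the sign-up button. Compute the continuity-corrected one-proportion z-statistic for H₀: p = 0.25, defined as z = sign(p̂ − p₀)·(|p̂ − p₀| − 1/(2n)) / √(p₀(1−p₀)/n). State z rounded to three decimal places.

Sample proportion p̂ = 157/450 = 0.34889. p̂ − p₀ = 0.098889.
1/(2n) = 0.001111.
Corrected numerator: |0.098889| − 0.001111 = 0.097778.
SE₀ = √(0.25·0.75/450) = 0.020412.
z = (+)0.097778/0.020412 = 4.790.

z = 4.790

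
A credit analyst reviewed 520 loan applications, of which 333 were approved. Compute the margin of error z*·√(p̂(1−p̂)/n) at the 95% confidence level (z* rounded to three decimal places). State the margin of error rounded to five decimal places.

ME = 0.04125

Sample proportion p̂ = 333/520 = 0.64038.
SE(p̂) = √(0.64038·0.35962/520) = 0.021044.
The 95% critical value is z* = 1.960.
ME = 1.960·0.021044 = 0.04125.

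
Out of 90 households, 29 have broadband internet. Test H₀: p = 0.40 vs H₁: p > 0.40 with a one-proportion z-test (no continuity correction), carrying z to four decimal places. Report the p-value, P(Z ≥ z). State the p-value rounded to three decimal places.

p-value = 0.934

With x = 29 successes in n = 90, p̂ = 0.32222.
SE₀ = √(0.40·0.60/90) = 0.051640.
Test statistic (full precision, shown to 4 dp): z = (29/90 − 0.40)/SE₀ ≈ -1.5062.
p-value = P(Z ≥ z) with z = -1.5062 → 0.934.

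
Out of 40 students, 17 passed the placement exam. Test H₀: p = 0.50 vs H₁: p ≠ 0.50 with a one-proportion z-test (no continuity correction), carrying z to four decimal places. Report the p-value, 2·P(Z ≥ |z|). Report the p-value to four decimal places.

p-value = 0.3428

With x = 17 successes in n = 40, p̂ = 0.42500.
Null standard error: √(0.50·0.50/40) = √0.006250000 = 0.079057.
z = (p̂ − p₀)/SE = (17/40 − 0.50)/0.079057 ≈ -0.9487.
From the standard normal, 2·P(Z ≥ |z|) = 0.3428.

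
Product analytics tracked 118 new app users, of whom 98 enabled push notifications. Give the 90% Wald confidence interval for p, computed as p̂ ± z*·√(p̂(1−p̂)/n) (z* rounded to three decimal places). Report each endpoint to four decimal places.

(0.7737, 0.8873)

Sample proportion p̂ = 98/118 = 0.83051.
SE = √(p̂(1−p̂)/n) = √(0.140764/118) = 0.034539.
For 90% confidence, z* = 1.645.
Margin = 1.645·0.034539 = 0.05682.
So the interval runs from 0.7737 to 0.8873.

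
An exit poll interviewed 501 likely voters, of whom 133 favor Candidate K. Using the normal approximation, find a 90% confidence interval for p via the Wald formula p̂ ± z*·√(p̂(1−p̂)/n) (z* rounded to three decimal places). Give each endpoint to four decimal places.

(0.2330, 0.2979)

p̂ = 133/501 = 0.26547.
SE = √(p̂(1−p̂)/n) = √(0.194995/501) = 0.019728.
The 90% critical value is z* = 1.645.
Margin of error: 1.645 × 0.019728 = 0.03245.
Interval: 0.26547 ± 0.03245 → (0.2330, 0.2979).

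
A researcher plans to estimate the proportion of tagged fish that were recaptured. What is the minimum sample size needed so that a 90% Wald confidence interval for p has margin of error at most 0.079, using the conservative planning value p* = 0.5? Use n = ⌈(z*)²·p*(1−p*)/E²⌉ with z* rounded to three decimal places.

n = 109

The 90% critical value is z* = 1.645.
p*(1−p*) = 0.50·0.50 = 0.2500.
(z*)²·p*(1−p*)/E² = 2.706025·0.2500/0.006241 = 108.397.
⌈108.397⌉ = 109.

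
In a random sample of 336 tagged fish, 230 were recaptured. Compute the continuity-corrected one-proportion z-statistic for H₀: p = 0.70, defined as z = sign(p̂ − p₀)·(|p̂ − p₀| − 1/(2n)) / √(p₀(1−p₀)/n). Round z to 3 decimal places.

z = -0.560

p̂ = 230/336 = 0.68452. p̂ − p₀ = -0.015476.
1/(2n) = 0.001488.
Corrected numerator: |-0.015476| − 0.001488 = 0.013988.
Null standard error: √(0.70·0.30/336) = √0.000625000 = 0.025000.
z = −0.013988/0.025000 = -0.560.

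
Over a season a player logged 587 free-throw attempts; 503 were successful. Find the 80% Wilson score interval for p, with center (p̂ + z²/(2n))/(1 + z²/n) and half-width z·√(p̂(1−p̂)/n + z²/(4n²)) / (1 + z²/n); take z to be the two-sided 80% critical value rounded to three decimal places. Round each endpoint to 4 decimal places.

(0.8374, 0.8744)

Here p̂ = 503/587 = 0.85690 and z = 1.282 (z² = 1.643524).
1 + z²/n = 1.002800.
Adjusted center: (0.85690 + z²/(2n))/1.002800 = 0.85590.
Radicand: p̂(1−p̂)/n + z²/(4n²) = 0.000208897 + 0.000001192 = 0.000210089.
Half-width = 1.282·√0.000210089/1.002800 = 0.01853.
Interval: 0.85590 ± 0.01853 → (0.8374, 0.8744).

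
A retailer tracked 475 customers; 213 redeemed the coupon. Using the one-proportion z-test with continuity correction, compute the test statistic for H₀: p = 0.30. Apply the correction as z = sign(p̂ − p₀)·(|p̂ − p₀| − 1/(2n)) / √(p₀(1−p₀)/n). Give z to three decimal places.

The sample proportion is 213/475 = 0.44842. p̂ − p₀ = 0.148421.
Continuity correction 1/(2n) = 1/950 = 0.001053.
Corrected numerator: |0.148421| − 0.001053 = 0.147368.
SE₀ = √(0.30·0.70/475) = 0.021026.
z = (+)0.147368/0.021026 = 7.009.

z = 7.009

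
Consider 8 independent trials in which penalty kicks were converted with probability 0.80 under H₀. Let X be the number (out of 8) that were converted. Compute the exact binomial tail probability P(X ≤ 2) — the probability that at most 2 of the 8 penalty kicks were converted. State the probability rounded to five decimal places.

P = 0.00123

X is binomial with n = 8 and p = 0.80.
P(X ≤ 2) = C(8,0)·0.80^0·0.20^8 + C(8,1)·0.80^1·0.20^7 + C(8,2)·0.80^2·0.20^6.
= 0.000003 + 0.000082 + 0.001147 = 0.00123.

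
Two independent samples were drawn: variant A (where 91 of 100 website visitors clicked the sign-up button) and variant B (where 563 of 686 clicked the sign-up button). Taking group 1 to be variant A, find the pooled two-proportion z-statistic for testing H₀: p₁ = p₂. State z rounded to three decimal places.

z = 2.232

Sample proportions: p̂₁ = 91/100 = 0.91000 and p̂₂ = 563/686 = 0.82070.
Pooled p̂ = (91+563)/(100+686) = 654/786 = 0.83206.
Pooled SE = √[0.1397354·0.01145773] ≈ 0.040013.
z = 0.08930/0.040013 = 2.232.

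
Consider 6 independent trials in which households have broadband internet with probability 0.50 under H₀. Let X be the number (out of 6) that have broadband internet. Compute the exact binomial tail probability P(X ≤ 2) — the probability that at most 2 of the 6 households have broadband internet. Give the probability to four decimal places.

P = 0.3438

X ~ Binomial(n=6, p=0.50).
P(X ≤ 2) = C(6,0)·0.50^0·0.50^6 + C(6,1)·0.50^1·0.50^5 + C(6,2)·0.50^2·0.50^4.
= 0.015625 + 0.093750 + 0.234375 = 0.3438.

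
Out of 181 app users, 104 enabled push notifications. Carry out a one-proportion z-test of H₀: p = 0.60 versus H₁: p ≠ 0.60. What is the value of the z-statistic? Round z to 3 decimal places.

z = -0.698

With x = 104 successes in n = 181, p̂ = 0.57459.
Null standard error: √(0.60·0.40/181) = √0.001325967 = 0.036414.
Test statistic: z = -0.02541/0.036414 = -0.698.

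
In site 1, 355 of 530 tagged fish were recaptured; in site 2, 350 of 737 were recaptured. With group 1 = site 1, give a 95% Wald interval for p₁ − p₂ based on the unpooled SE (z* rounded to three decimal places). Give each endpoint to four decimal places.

(0.1410, 0.2488)

p̂₁ = 355/530 = 0.66981, p̂₂ = 350/737 = 0.47490; p̂₁ − p̂₂ = 0.19491.
Unpooled SE = √(p̂₁(1−p̂₁)/n₁ + p̂₂(1−p̂₂)/n₂) = √(0.000417291 + 0.000338358) = 0.027489.
The 95% critical value is z* = 1.960. Margin = 1.960·0.027489 = 0.05388.
So the interval runs from 0.1410 to 0.2488.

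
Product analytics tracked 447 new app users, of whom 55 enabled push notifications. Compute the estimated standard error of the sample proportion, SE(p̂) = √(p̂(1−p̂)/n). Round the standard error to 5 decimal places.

p̂ = 55/447 = 0.12304.
p̂(1−p̂) = 0.107901.
Dividing by n and taking the root: √0.000241389 = 0.01554.

SE = 0.01554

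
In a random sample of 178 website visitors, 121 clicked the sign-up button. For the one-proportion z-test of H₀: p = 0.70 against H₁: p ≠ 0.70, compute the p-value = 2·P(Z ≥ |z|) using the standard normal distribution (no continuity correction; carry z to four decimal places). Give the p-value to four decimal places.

p-value = 0.5560

Sample proportion p̂ = 121/178 = 0.67978.
Null standard error: √(0.70·0.30/178) = √0.001179775 = 0.034348.
z = (p̂ − p₀)/SE = (121/178 − 0.70)/0.034348 ≈ -0.5888.
From the standard normal, 2·P(Z ≥ |z|) = 0.5560.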